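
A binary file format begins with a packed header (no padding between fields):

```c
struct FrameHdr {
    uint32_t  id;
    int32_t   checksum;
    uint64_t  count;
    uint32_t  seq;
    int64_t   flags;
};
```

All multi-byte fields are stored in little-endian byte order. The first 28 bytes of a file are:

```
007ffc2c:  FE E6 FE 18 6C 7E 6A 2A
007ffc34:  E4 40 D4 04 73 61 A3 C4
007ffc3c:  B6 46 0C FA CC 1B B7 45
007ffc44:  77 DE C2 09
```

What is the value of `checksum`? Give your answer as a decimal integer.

711622252

`checksum` follows `id` (4 bytes), so it starts at byte offset 4 and occupies 4 bytes.
Bytes at offsets 4..7: 6C 7E 6A 2A.
Little-endian: lowest address holds the least-significant byte.
Reassemble most-significant byte first: 2A 6A 7E 6C → 0x2A6A7E6C.
0x2A6A7E6C = 711622252.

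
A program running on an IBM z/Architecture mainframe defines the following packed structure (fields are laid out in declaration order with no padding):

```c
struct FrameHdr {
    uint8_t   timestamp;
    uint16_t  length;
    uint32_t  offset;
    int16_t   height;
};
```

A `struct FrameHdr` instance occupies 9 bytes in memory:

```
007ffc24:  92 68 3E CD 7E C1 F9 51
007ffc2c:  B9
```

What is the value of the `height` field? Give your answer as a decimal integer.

20921

`height` follows `timestamp` (1 B), `length` (2 B), `offset` (4 B), so it starts at offset 1 + 2 + 4 = 7 and occupies 2 bytes.
Bytes at offsets 7..8: 51 B9.
Big-endian stores the most-significant byte at the lowest address.
The bytes are already most-significant first: 0x51B9.
0x51B9 = 20921.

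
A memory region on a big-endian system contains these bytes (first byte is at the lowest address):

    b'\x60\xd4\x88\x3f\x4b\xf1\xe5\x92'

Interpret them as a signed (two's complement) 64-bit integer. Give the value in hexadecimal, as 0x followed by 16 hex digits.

0x60D4883F4BF1E592

Big-endian stores the most-significant byte at the lowest address.
The bytes are already most-significant first: 0x60D4883F4BF1E592.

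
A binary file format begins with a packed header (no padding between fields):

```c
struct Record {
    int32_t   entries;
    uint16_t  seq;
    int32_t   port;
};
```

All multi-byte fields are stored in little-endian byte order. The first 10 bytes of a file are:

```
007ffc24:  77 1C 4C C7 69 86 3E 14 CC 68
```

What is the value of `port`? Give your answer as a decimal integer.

`port` follows `entries` (4 B), `seq` (2 B), so it starts at offset 4 + 2 = 6 and occupies 4 bytes.
Bytes at offsets 6..9: 3E 14 CC 68.
In little-endian order the low byte comes first in memory.
Reassemble most-significant byte first: 68 CC 14 3E → 0x68CC143E.
0x68CC143E = 1758204990.

1758204990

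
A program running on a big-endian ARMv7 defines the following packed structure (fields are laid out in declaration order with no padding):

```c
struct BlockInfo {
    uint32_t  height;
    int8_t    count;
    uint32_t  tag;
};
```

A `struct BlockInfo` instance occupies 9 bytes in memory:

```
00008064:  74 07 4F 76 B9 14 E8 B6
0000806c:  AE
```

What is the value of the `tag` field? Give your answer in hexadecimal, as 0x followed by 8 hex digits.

0x14E8B6AE

`tag` follows `height` (4 B), `count` (1 B), so it starts at offset 4 + 1 = 5 and occupies 4 bytes.
Bytes at offsets 5..8: 14 E8 B6 AE.
Big-endian stores the most-significant byte at the lowest address.
The bytes are already most-significant first: 0x14E8B6AE.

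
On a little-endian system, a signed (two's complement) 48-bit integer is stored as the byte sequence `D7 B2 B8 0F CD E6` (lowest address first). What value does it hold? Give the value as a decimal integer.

-27706570263849

In little-endian order the low byte comes first in memory.
Reassemble most-significant byte first: E6 CD 0F B8 B2 D7 → 0xE6CD0FB8B2D7.
Top bit is set, so as a signed 48-bit value this is 0xE6CD0FB8B2D7 − 2^48 = -27706570263849.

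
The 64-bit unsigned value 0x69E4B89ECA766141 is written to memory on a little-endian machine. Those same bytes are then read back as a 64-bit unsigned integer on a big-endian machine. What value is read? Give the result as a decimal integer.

Stored little-endian, the bytes at ascending addresses are 41 61 76 CA 9E B8 E4 69.
Read back as big-endian, the last byte is least significant, giving 0x416176CA9EB8E469.
0x416176CA9EB8E469 = 4711177297824638057.

4711177297824638057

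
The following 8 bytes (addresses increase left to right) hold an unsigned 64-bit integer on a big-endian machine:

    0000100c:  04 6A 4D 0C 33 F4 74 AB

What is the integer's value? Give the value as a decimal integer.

318151438489646251

Big-endian: lowest address holds the most-significant byte.
The bytes are already most-significant first: 0x046A4D0C33F474AB.
0x046A4D0C33F474AB = 318151438489646251.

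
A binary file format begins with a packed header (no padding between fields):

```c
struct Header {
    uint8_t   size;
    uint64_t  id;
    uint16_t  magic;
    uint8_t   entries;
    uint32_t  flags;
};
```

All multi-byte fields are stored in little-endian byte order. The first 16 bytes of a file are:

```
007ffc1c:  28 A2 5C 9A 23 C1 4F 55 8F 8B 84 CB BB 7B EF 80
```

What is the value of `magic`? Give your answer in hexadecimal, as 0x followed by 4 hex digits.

0x848B

`magic` follows `size` (1 B), `id` (8 B), so it starts at offset 1 + 8 = 9 and occupies 2 bytes.
Bytes at offsets 9..10: 8B 84.
In little-endian order the low byte comes first in memory.
Reassemble most-significant byte first: 84 8B → 0x848B.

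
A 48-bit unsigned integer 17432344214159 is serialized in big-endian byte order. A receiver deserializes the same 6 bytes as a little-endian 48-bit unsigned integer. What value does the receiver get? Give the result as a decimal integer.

17432344214159 in 48-bit hexadecimal is 0x0FDAC8AF3A8F.
Stored big-endian, the bytes at ascending addresses are 0F DA C8 AF 3A 8F.
Read back as little-endian, the first byte is least significant, giving 0x8F3AAFC8DA0F.
0x8F3AAFC8DA0F = 157482220050959.

157482220050959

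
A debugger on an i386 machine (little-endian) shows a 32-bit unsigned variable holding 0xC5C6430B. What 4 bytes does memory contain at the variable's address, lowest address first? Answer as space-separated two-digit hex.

0B 43 C6 C5

Split into bytes (most-significant first): C5 C6 43 0B.
Little-endian stores the least-significant byte at the lowest address.
So at ascending addresses the bytes are 0B 43 C6 C5.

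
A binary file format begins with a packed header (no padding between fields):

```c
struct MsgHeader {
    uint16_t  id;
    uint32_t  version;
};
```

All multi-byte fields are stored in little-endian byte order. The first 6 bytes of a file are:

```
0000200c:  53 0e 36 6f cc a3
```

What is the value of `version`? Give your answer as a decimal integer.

`version` follows `id` (2 bytes), so it starts at byte offset 2 and occupies 4 bytes.
Bytes at offsets 2..5: 36 6F CC A3.
Little-endian stores the least-significant byte at the lowest address.
Reassemble most-significant byte first: A3 CC 6F 36 → 0xA3CC6F36.
0xA3CC6F36 = 2748084022.

2748084022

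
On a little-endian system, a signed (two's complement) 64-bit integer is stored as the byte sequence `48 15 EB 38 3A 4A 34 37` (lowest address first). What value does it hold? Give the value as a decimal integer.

3977885984798479688

Little-endian stores the least-significant byte at the lowest address.
Reassemble most-significant byte first: 37 34 4A 3A 38 EB 15 48 → 0x37344A3A38EB1548.
0x37344A3A38EB1548 = 3977885984798479688.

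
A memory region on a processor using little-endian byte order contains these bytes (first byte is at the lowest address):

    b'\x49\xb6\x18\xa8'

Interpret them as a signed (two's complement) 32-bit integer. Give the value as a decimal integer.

Little-endian: lowest address holds the least-significant byte.
Reassemble most-significant byte first: A8 18 B6 49 → 0xA818B649.
Top bit is set, so as a signed 32-bit value this is 0xA818B649 − 2^32 = -1474775479.

-1474775479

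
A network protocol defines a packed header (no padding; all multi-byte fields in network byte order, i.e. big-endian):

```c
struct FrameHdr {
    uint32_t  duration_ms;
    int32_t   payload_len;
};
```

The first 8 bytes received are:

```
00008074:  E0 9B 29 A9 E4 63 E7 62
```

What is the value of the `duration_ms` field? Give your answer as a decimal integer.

3768265129

`duration_ms` is the first field, at byte offset 0, occupying 4 bytes.
Bytes at offsets 0..3: E0 9B 29 A9.
In big-endian order the high byte comes first in memory.
The bytes are already most-significant first: 0xE09B29A9.
0xE09B29A9 = 3768265129.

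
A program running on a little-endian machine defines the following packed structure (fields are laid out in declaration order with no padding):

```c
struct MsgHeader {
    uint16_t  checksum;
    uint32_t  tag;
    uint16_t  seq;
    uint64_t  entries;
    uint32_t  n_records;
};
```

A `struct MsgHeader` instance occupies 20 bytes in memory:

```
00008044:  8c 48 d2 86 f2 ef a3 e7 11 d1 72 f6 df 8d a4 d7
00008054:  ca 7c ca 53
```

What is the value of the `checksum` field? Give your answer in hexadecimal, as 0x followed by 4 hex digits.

0x488C

`checksum` is the first field, at byte offset 0, occupying 2 bytes.
Bytes at offsets 0..1: 8C 48.
Little-endian: lowest address holds the least-significant byte.
Reassemble most-significant byte first: 48 8C → 0x488C.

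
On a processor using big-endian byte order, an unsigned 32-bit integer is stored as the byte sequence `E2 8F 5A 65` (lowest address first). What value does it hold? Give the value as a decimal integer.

3801045605

In big-endian order the high byte comes first in memory.
The bytes are already most-significant first: 0xE28F5A65.
0xE28F5A65 = 3801045605.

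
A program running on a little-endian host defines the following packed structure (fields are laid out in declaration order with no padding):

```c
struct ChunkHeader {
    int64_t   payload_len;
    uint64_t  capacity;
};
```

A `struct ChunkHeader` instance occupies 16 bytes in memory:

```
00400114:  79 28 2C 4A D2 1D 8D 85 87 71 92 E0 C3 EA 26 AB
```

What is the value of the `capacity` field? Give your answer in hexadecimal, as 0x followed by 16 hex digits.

0xAB26EAC3E0927187

`capacity` follows `payload_len` (8 bytes), so it starts at byte offset 8 and occupies 8 bytes.
Bytes at offsets 8..15: 87 71 92 E0 C3 EA 26 AB.
Little-endian: lowest address holds the least-significant byte.
Reassemble most-significant byte first: AB 26 EA C3 E0 92 71 87 → 0xAB26EAC3E0927187.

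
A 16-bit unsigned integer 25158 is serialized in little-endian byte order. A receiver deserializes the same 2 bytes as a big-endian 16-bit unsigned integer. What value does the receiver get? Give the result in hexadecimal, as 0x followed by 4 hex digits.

25158 in 16-bit hexadecimal is 0x6246.
Stored little-endian, the bytes at ascending addresses are 46 62.
Read back as big-endian, the last byte is least significant, giving 0x4662.

0x4662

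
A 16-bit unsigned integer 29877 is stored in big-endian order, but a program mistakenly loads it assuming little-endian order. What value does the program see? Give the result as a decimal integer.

46452

29877 in 16-bit hexadecimal is 0x74B5.
Stored big-endian, the bytes at ascending addresses are 74 B5.
Read back as little-endian, the first byte is least significant, giving 0xB574.
0xB574 = 46452.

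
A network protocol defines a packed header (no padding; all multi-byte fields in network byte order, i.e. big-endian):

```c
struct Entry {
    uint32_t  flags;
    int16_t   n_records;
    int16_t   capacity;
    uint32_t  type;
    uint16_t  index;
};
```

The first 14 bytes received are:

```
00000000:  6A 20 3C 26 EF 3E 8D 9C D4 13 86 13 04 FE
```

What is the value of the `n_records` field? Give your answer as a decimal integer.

-4290

`n_records` follows `flags` (4 bytes), so it starts at byte offset 4 and occupies 2 bytes.
Bytes at offsets 4..5: EF 3E.
In big-endian order the high byte comes first in memory.
The bytes are already most-significant first: 0xEF3E.
Top bit is set, so as a signed 16-bit value this is 0xEF3E − 2^16 = -4290.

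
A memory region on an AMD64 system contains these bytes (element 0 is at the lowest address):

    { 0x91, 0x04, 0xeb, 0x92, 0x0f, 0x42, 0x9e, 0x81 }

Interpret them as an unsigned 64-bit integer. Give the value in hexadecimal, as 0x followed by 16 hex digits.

0x819E420F92EB0491

Little-endian: lowest address holds the least-significant byte.
Reassemble most-significant byte first: 81 9E 42 0F 92 EB 04 91 → 0x819E420F92EB0491.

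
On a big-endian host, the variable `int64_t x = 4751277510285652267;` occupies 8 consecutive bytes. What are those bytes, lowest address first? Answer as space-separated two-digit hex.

41 EF ED B8 E5 E0 F1 2B

4751277510285652267 in hexadecimal, padded to 64 bits, is 0x41EFEDB8E5E0F12B.
Split into bytes (most-significant first): 41 EF ED B8 E5 E0 F1 2B.
Big-endian: lowest address holds the most-significant byte.
So the memory order matches the most-significant-first order: 41 EF ED B8 E5 E0 F1 2B.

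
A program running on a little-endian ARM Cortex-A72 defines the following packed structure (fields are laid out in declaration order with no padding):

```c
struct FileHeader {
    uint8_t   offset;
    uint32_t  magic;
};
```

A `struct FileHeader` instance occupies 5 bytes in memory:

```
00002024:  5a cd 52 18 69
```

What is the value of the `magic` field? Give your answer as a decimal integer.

1763201741

`magic` follows `offset` (1 byte), so it starts at byte offset 1 and occupies 4 bytes.
Bytes at offsets 1..4: CD 52 18 69.
Little-endian stores the least-significant byte at the lowest address.
Reassemble most-significant byte first: 69 18 52 CD → 0x691852CD.
0x691852CD = 1763201741.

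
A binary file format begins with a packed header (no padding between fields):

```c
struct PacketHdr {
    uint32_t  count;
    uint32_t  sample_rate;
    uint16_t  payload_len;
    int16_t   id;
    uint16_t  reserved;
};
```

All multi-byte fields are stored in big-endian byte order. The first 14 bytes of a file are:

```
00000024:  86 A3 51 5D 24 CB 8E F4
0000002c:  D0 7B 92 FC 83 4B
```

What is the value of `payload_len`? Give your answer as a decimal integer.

53371

`payload_len` follows `count` (4 B), `sample_rate` (4 B), so it starts at offset 4 + 4 = 8 and occupies 2 bytes.
Bytes at offsets 8..9: D0 7B.
In big-endian order the high byte comes first in memory.
The bytes are already most-significant first: 0xD07B.
0xD07B = 53371.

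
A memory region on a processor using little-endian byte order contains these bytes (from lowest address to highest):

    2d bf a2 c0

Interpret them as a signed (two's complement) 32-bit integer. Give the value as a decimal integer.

In little-endian order the low byte comes first in memory.
Reassemble most-significant byte first: C0 A2 BF 2D → 0xC0A2BF2D.
Top bit is set, so as a signed 32-bit value this is 0xC0A2BF2D − 2^32 = -1063076051.

-1063076051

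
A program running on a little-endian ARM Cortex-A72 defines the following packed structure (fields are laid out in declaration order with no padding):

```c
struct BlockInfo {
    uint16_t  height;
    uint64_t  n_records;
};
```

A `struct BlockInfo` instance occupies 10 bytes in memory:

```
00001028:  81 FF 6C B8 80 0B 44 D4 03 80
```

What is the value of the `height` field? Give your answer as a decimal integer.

65409

`height` is the first field, at byte offset 0, occupying 2 bytes.
Bytes at offsets 0..1: 81 FF.
Little-endian stores the least-significant byte at the lowest address.
Reassemble most-significant byte first: FF 81 → 0xFF81.
0xFF81 = 65409.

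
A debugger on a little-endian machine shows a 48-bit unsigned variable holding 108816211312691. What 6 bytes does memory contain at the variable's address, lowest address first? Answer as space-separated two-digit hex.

108816211312691 in hexadecimal, padded to 48 bits, is 0x62F7BF9F0033.
Split into bytes (most-significant first): 62 F7 BF 9F 00 33.
Little-endian stores the least-significant byte at the lowest address.
So at ascending addresses the bytes are 33 00 9F BF F7 62.

33 00 9F BF F7 62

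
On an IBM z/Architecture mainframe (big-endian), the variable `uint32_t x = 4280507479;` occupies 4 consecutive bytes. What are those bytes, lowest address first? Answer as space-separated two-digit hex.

4280507479 in hexadecimal, padded to 32 bits, is 0xFF235C57.
Split into bytes (most-significant first): FF 23 5C 57.
In big-endian order the high byte comes first in memory.
So the memory order matches the most-significant-first order: FF 23 5C 57.

FF 23 5C 57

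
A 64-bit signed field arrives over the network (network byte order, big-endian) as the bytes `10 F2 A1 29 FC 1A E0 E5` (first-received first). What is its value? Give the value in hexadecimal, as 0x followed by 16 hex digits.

In big-endian order the high byte comes first in memory.
The bytes are already most-significant first: 0x10F2A129FC1AE0E5.

0x10F2A129FC1AE0E5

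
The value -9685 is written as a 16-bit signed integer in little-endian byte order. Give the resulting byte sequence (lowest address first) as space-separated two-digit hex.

Two's complement of -9685 in 16 bits: 9685 = 0x25D5; invert → 0xDA2A; add 1 → 0xDA2B.
Split into bytes (most-significant first): DA 2B.
Little-endian: lowest address holds the least-significant byte.
So at ascending addresses the bytes are 2B DA.

2B DA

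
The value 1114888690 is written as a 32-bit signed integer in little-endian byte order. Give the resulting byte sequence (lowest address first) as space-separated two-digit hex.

1114888690 in hexadecimal, padded to 32 bits, is 0x4273D9F2.
Split into bytes (most-significant first): 42 73 D9 F2.
In little-endian order the low byte comes first in memory.
So at ascending addresses the bytes are F2 D9 73 42.

F2 D9 73 42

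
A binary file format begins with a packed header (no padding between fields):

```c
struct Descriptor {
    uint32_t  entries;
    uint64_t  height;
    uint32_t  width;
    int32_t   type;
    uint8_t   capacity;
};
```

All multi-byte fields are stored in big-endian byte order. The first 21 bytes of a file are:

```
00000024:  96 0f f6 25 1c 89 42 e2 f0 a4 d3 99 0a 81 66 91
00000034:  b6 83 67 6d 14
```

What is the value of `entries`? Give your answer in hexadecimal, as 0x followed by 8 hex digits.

0x960FF625

`entries` is the first field, at byte offset 0, occupying 4 bytes.
Bytes at offsets 0..3: 96 0F F6 25.
Big-endian: lowest address holds the most-significant byte.
The bytes are already most-significant first: 0x960FF625.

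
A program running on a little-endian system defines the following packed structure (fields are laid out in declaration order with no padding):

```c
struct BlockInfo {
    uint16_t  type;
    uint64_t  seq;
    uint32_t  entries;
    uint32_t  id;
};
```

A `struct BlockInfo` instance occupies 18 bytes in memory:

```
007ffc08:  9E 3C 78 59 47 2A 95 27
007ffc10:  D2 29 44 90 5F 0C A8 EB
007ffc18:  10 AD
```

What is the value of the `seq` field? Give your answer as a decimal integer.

`seq` follows `type` (2 bytes), so it starts at byte offset 2 and occupies 8 bytes.
Bytes at offsets 2..9: 78 59 47 2A 95 27 D2 29.
Little-endian stores the least-significant byte at the lowest address.
Reassemble most-significant byte first: 29 D2 27 95 2A 47 59 78 → 0x29D227952A475978.
0x29D227952A475978 = 3013514622277212536.

3013514622277212536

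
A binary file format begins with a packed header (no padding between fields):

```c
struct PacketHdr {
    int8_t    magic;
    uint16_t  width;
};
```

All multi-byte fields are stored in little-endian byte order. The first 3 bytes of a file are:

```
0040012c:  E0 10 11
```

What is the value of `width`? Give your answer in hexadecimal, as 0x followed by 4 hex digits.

`width` follows `magic` (1 byte), so it starts at byte offset 1 and occupies 2 bytes.
Bytes at offsets 1..2: 10 11.
Little-endian stores the least-significant byte at the lowest address.
Reassemble most-significant byte first: 11 10 → 0x1110.

0x1110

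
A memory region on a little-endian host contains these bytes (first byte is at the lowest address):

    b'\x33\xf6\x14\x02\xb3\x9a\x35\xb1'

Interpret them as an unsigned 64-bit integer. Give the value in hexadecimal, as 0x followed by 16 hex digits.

In little-endian order the low byte comes first in memory.
Reassemble most-significant byte first: B1 35 9A B3 02 14 F6 33 → 0xB1359AB30214F633.

0xB1359AB30214F633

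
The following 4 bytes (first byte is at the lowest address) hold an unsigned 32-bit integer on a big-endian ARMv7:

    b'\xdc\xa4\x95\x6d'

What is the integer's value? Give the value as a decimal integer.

3701773677

Big-endian: lowest address holds the most-significant byte.
The bytes are already most-significant first: 0xDCA4956D.
0xDCA4956D = 3701773677.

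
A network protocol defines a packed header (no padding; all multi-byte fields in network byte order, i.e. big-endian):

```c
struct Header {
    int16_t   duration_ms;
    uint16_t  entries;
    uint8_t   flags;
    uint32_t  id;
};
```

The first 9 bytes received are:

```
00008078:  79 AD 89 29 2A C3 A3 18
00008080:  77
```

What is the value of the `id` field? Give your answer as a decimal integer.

3282245751

`id` follows `duration_ms` (2 B), `entries` (2 B), `flags` (1 B), so it starts at offset 2 + 2 + 1 = 5 and occupies 4 bytes.
Bytes at offsets 5..8: C3 A3 18 77.
Big-endian stores the most-significant byte at the lowest address.
The bytes are already most-significant first: 0xC3A31877.
0xC3A31877 = 3282245751.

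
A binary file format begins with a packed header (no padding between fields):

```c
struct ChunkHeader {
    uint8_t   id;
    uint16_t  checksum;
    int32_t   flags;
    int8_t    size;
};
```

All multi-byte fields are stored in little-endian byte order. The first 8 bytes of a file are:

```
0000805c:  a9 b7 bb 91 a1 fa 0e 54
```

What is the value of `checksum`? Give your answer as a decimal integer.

`checksum` follows `id` (1 byte), so it starts at byte offset 1 and occupies 2 bytes.
Bytes at offsets 1..2: B7 BB.
Little-endian stores the least-significant byte at the lowest address.
Reassemble most-significant byte first: BB B7 → 0xBBB7.
0xBBB7 = 48055.

48055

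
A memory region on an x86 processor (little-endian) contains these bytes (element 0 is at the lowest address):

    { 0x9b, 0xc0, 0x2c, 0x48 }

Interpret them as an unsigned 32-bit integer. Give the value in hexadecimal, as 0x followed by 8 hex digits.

0x482CC09B

Little-endian stores the least-significant byte at the lowest address.
Reassemble most-significant byte first: 48 2C C0 9B → 0x482CC09B.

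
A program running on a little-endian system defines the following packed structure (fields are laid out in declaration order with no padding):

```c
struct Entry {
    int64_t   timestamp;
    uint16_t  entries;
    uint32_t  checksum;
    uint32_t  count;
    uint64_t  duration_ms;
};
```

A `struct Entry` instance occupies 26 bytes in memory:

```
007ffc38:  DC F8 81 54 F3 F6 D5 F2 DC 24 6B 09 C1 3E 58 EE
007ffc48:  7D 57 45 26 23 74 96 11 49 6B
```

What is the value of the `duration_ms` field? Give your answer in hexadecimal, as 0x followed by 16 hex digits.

0x6B49119674232645

`duration_ms` follows `timestamp` (8 B), `entries` (2 B), `checksum` (4 B), `count` (4 B), so it starts at offset 8 + 2 + 4 + 4 = 18 and occupies 8 bytes.
Bytes at offsets 18..25: 45 26 23 74 96 11 49 6B.
Little-endian stores the least-significant byte at the lowest address.
Reassemble most-significant byte first: 6B 49 11 96 74 23 26 45 → 0x6B49119674232645.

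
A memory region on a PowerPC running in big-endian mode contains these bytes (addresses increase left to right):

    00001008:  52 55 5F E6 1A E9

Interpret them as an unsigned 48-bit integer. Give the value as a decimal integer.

Big-endian stores the most-significant byte at the lowest address.
The bytes are already most-significant first: 0x52555FE61AE9.
0x52555FE61AE9 = 90526634613481.

90526634613481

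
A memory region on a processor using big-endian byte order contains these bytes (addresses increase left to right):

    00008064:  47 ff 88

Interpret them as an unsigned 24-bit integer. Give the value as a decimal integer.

4718472

Big-endian: lowest address holds the most-significant byte.
The bytes are already most-significant first: 0x47FF88.
0x47FF88 = 4718472.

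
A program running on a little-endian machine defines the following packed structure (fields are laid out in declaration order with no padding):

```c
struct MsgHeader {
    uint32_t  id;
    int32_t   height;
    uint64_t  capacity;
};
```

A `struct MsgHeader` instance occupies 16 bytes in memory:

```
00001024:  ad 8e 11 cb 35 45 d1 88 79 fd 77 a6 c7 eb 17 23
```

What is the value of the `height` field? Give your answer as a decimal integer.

-1999551179

`height` follows `id` (4 bytes), so it starts at byte offset 4 and occupies 4 bytes.
Bytes at offsets 4..7: 35 45 D1 88.
Little-endian: lowest address holds the least-significant byte.
Reassemble most-significant byte first: 88 D1 45 35 → 0x88D14535.
Top bit is set, so as a signed 32-bit value this is 0x88D14535 − 2^32 = -1999551179.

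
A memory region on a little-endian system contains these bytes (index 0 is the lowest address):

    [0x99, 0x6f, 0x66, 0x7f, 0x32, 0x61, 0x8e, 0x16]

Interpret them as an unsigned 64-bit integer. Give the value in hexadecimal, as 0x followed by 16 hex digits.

0x168E61327F666F99

Little-endian: lowest address holds the least-significant byte.
Reassemble most-significant byte first: 16 8E 61 32 7F 66 6F 99 → 0x168E61327F666F99.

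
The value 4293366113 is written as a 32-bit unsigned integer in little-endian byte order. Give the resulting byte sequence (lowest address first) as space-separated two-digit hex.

4293366113 in hexadecimal, padded to 32 bits, is 0xFFE79161.
Split into bytes (most-significant first): FF E7 91 61.
Little-endian stores the least-significant byte at the lowest address.
So at ascending addresses the bytes are 61 91 E7 FF.

61 91 E7 FF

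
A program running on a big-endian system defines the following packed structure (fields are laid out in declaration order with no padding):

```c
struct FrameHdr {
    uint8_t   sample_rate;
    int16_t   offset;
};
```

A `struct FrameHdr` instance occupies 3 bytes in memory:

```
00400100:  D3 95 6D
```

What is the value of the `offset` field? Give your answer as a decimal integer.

`offset` follows `sample_rate` (1 byte), so it starts at byte offset 1 and occupies 2 bytes.
Bytes at offsets 1..2: 95 6D.
In big-endian order the high byte comes first in memory.
The bytes are already most-significant first: 0x956D.
Top bit is set, so as a signed 16-bit value this is 0x956D − 2^16 = -27283.

-27283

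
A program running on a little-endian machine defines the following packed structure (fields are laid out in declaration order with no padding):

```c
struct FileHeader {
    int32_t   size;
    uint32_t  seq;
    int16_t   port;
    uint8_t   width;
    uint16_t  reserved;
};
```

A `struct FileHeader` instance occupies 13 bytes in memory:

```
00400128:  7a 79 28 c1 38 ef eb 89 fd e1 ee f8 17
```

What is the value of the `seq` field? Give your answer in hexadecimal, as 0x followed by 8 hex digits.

0x89EBEF38

`seq` follows `size` (4 bytes), so it starts at byte offset 4 and occupies 4 bytes.
Bytes at offsets 4..7: 38 EF EB 89.
Little-endian: lowest address holds the least-significant byte.
Reassemble most-significant byte first: 89 EB EF 38 → 0x89EBEF38.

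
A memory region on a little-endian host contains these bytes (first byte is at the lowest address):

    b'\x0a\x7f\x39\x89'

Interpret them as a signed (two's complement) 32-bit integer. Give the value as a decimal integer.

Little-endian: lowest address holds the least-significant byte.
Reassemble most-significant byte first: 89 39 7F 0A → 0x89397F0A.
Top bit is set, so as a signed 32-bit value this is 0x89397F0A − 2^32 = -1992720630.

-1992720630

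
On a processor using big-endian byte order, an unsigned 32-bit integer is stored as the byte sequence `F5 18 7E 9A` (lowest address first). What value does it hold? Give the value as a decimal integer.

Big-endian stores the most-significant byte at the lowest address.
The bytes are already most-significant first: 0xF5187E9A.
0xF5187E9A = 4112023194.

4112023194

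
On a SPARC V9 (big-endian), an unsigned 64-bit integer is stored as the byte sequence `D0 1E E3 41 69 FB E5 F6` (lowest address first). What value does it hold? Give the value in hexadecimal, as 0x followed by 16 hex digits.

0xD01EE34169FBE5F6

In big-endian order the high byte comes first in memory.
The bytes are already most-significant first: 0xD01EE34169FBE5F6.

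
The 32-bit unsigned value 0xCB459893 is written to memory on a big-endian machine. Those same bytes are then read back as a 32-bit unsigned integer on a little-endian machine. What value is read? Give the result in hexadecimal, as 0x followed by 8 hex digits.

0x939845CB

Stored big-endian, the bytes at ascending addresses are CB 45 98 93.
Read back as little-endian, the first byte is least significant, giving 0x939845CB.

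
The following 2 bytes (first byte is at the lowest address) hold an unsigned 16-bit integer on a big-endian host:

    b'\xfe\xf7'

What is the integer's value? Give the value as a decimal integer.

In big-endian order the high byte comes first in memory.
The bytes are already most-significant first: 0xFEF7.
0xFEF7 = 65271.

65271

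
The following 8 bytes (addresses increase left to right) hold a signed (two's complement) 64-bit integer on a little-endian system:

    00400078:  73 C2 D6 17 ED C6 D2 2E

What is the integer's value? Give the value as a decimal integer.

Little-endian: lowest address holds the least-significant byte.
Reassemble most-significant byte first: 2E D2 C6 ED 17 D6 C2 73 → 0x2ED2C6ED17D6C273.
0x2ED2C6ED17D6C273 = 3373977792463422067.

3373977792463422067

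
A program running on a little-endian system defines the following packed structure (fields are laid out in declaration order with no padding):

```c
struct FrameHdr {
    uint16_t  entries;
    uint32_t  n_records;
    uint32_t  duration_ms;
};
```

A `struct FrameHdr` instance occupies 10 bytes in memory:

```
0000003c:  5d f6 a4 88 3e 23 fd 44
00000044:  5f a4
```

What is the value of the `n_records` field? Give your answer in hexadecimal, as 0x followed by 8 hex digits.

`n_records` follows `entries` (2 bytes), so it starts at byte offset 2 and occupies 4 bytes.
Bytes at offsets 2..5: A4 88 3E 23.
Little-endian stores the least-significant byte at the lowest address.
Reassemble most-significant byte first: 23 3E 88 A4 → 0x233E88A4.

0x233E88A4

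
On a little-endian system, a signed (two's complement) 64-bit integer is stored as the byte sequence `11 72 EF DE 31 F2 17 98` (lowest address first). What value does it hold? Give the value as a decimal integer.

In little-endian order the low byte comes first in memory.
Reassemble most-significant byte first: 98 17 F2 31 DE EF 72 11 → 0x9817F231DEEF7211.
Top bit is set, so as a signed 64-bit value this is 0x9817F231DEEF7211 − 2^64 = -7487249559472606703.

-7487249559472606703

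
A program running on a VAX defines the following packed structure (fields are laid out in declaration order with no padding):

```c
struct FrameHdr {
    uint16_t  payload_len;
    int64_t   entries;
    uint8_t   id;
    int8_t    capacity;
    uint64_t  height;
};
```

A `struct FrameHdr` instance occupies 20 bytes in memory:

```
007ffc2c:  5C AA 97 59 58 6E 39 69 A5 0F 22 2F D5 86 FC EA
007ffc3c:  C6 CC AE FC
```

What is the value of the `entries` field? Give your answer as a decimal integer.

1127422977111513495

`entries` follows `payload_len` (2 bytes), so it starts at byte offset 2 and occupies 8 bytes.
Bytes at offsets 2..9: 97 59 58 6E 39 69 A5 0F.
Little-endian stores the least-significant byte at the lowest address.
Reassemble most-significant byte first: 0F A5 69 39 6E 58 59 97 → 0x0FA569396E585997.
0x0FA569396E585997 = 1127422977111513495.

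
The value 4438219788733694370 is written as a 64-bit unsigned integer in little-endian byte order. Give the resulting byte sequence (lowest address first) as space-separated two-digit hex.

4438219788733694370 in hexadecimal, padded to 64 bits, is 0x3D97B9621694C1A2.
Split into bytes (most-significant first): 3D 97 B9 62 16 94 C1 A2.
In little-endian order the low byte comes first in memory.
So at ascending addresses the bytes are A2 C1 94 16 62 B9 97 3D.

A2 C1 94 16 62 B9 97 3D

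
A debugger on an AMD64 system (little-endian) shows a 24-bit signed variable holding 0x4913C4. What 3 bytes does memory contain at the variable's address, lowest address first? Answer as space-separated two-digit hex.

Split into bytes (most-significant first): 49 13 C4.
Little-endian: lowest address holds the least-significant byte.
So at ascending addresses the bytes are C4 13 49.

C4 13 49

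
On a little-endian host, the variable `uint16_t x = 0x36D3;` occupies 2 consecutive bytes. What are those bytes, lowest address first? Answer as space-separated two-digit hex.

D3 36

Split into bytes (most-significant first): 36 D3.
Little-endian: lowest address holds the least-significant byte.
So at ascending addresses the bytes are D3 36.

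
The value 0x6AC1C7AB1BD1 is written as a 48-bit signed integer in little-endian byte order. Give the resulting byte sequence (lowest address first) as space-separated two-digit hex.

D1 1B AB C7 C1 6A

Split into bytes (most-significant first): 6A C1 C7 AB 1B D1.
Little-endian: lowest address holds the least-significant byte.
So at ascending addresses the bytes are D1 1B AB C7 C1 6A.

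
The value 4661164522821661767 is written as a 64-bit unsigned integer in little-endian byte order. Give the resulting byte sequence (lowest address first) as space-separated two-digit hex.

47 34 70 06 70 C8 AF 40

4661164522821661767 in hexadecimal, padded to 64 bits, is 0x40AFC87006703447.
Split into bytes (most-significant first): 40 AF C8 70 06 70 34 47.
Little-endian: lowest address holds the least-significant byte.
So at ascending addresses the bytes are 47 34 70 06 70 C8 AF 40.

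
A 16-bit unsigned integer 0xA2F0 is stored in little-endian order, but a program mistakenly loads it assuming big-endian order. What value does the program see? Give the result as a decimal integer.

Stored little-endian, the bytes at ascending addresses are F0 A2.
Read back as big-endian, the last byte is least significant, giving 0xF0A2.
0xF0A2 = 61602.

61602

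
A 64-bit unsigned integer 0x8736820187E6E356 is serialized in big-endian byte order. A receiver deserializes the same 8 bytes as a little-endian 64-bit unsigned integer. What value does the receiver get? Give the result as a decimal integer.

6261101374495405703

Stored big-endian, the bytes at ascending addresses are 87 36 82 01 87 E6 E3 56.
Read back as little-endian, the first byte is least significant, giving 0x56E3E68701823687.
0x56E3E68701823687 = 6261101374495405703.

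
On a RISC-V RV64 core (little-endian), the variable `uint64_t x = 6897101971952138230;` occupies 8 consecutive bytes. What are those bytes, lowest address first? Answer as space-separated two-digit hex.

F6 77 DA 79 B3 6D B7 5F

6897101971952138230 in hexadecimal, padded to 64 bits, is 0x5FB76DB379DA77F6.
Split into bytes (most-significant first): 5F B7 6D B3 79 DA 77 F6.
In little-endian order the low byte comes first in memory.
So at ascending addresses the bytes are F6 77 DA 79 B3 6D B7 5F.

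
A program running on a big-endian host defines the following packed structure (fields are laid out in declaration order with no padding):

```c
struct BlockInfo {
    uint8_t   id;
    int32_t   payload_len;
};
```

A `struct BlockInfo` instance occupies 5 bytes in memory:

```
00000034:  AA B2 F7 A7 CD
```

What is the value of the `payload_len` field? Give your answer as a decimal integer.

`payload_len` follows `id` (1 byte), so it starts at byte offset 1 and occupies 4 bytes.
Bytes at offsets 1..4: B2 F7 A7 CD.
In big-endian order the high byte comes first in memory.
The bytes are already most-significant first: 0xB2F7A7CD.
Top bit is set, so as a signed 32-bit value this is 0xB2F7A7CD − 2^32 = -1292392499.

-1292392499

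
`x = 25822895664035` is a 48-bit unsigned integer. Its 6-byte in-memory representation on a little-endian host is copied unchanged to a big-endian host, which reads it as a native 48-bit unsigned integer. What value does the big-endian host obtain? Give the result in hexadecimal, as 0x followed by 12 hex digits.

0xA3EB855C7C17

25822895664035 in 48-bit hexadecimal is 0x177C5C85EBA3.
Stored little-endian, the bytes at ascending addresses are A3 EB 85 5C 7C 17.
Read back as big-endian, the last byte is least significant, giving 0xA3EB855C7C17.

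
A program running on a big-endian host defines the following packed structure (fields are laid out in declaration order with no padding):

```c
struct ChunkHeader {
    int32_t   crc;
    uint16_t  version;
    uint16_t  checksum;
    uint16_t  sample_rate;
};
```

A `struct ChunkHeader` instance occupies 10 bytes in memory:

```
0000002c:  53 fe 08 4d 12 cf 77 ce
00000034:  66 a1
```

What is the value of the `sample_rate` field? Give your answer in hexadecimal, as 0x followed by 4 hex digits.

0x66A1

`sample_rate` follows `crc` (4 B), `version` (2 B), `checksum` (2 B), so it starts at offset 4 + 2 + 2 = 8 and occupies 2 bytes.
Bytes at offsets 8..9: 66 A1.
Big-endian stores the most-significant byte at the lowest address.
The bytes are already most-significant first: 0x66A1.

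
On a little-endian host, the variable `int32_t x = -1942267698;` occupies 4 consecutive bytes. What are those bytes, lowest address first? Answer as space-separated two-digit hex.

Two's complement of -1942267698 in 32 bits: 1942267698 = 0x73C4A732; invert → 0x8C3B58CD; add 1 → 0x8C3B58CE.
Split into bytes (most-significant first): 8C 3B 58 CE.
Little-endian stores the least-significant byte at the lowest address.
So at ascending addresses the bytes are CE 58 3B 8C.

CE 58 3B 8C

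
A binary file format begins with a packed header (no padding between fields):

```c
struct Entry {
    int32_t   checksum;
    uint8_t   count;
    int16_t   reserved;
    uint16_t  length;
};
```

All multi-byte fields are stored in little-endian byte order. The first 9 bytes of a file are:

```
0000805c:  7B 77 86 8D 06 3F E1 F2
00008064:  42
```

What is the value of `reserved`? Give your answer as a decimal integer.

`reserved` follows `checksum` (4 B), `count` (1 B), so it starts at offset 4 + 1 = 5 and occupies 2 bytes.
Bytes at offsets 5..6: 3F E1.
Little-endian: lowest address holds the least-significant byte.
Reassemble most-significant byte first: E1 3F → 0xE13F.
Top bit is set, so as a signed 16-bit value this is 0xE13F − 2^16 = -7873.

-7873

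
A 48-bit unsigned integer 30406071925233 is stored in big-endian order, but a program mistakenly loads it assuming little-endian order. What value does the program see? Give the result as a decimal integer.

265777365624603

30406071925233 in 48-bit hexadecimal is 0x1BA7771DB9F1.
Stored big-endian, the bytes at ascending addresses are 1B A7 77 1D B9 F1.
Read back as little-endian, the first byte is least significant, giving 0xF1B91D77A71B.
0xF1B91D77A71B = 265777365624603.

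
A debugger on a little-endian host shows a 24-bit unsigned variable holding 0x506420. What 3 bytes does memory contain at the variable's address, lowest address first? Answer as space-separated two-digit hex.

20 64 50

Split into bytes (most-significant first): 50 64 20.
In little-endian order the low byte comes first in memory.
So at ascending addresses the bytes are 20 64 50.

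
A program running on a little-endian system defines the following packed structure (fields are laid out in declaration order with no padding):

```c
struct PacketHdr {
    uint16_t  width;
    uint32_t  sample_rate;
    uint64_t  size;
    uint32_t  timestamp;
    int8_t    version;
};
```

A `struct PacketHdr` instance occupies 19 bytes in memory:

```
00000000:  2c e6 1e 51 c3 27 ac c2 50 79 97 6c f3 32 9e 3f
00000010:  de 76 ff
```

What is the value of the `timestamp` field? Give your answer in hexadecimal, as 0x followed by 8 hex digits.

`timestamp` follows `width` (2 B), `sample_rate` (4 B), `size` (8 B), so it starts at offset 2 + 4 + 8 = 14 and occupies 4 bytes.
Bytes at offsets 14..17: 9E 3F DE 76.
In little-endian order the low byte comes first in memory.
Reassemble most-significant byte first: 76 DE 3F 9E → 0x76DE3F9E.

0x76DE3F9E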